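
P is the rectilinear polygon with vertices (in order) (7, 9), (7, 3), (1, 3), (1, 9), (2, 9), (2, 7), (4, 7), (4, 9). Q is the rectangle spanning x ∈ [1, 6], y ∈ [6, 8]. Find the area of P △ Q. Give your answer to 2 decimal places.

|P| = 32, |Q| = 10, |P∩Q| = 8.
|P △ Q| = |P| + |Q| − 2·|P∩Q| = 32 + 10 − 16 = 26.00.

26.00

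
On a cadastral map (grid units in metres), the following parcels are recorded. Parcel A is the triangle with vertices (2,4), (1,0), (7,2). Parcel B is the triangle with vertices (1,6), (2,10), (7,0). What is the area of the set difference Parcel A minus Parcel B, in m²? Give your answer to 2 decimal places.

9.56

|Parcel A| = 11, |Parcel A∩Parcel B| = 1.4405.
|Parcel A ∖ Parcel B| = |Parcel A| − |Parcel A∩Parcel B| = 11 − 1.4405 = 9.56.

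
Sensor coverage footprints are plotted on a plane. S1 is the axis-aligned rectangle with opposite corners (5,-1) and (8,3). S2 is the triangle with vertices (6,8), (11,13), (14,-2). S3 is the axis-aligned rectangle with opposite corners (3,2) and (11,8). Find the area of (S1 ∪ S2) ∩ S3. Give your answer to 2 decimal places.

18.60

|S1 ∪ S2| = 57.
|(S1 ∪ S2) ∩ S3| = 18.60.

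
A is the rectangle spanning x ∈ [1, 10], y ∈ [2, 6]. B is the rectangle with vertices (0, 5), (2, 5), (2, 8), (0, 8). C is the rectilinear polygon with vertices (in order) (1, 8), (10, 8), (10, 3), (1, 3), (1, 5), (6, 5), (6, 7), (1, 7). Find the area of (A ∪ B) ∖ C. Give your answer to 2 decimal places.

|A ∪ B| = 41.
|(A ∪ B) ∩ C| = 23.
|(A ∪ B) ∖ C| = 41 − 23 = 18.00.

18.00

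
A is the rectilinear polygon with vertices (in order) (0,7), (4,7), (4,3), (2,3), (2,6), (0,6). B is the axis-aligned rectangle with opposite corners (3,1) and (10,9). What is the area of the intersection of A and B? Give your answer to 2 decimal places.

The intersection is the polygon with vertices (4,7), (4,3), (3,3), (3,7).
By the shoelace formula its area is 4.00.

4.00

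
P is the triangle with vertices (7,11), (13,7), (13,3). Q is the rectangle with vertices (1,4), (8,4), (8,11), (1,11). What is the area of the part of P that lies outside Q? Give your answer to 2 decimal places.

11.67

|P| = 12, |P∩Q| = 0.3333.
|P ∖ Q| = |P| − |P∩Q| = 12 − 0.3333 = 11.67.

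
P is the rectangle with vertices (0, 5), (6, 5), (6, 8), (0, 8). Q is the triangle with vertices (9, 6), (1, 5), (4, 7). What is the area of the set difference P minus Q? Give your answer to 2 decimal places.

12.96

|P| = 18, |P∩Q| = 5.0375.
|P ∖ Q| = |P| − |P∩Q| = 18 − 5.0375 = 12.96.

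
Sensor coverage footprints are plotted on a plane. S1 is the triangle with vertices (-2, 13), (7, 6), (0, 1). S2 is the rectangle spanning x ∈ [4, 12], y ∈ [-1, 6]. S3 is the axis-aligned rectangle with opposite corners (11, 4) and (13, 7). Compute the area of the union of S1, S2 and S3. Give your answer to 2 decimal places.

103.79

By inclusion–exclusion:
Individual areas: |S1| = 47, |S2| = 56, |S3| = 6.
|S1∩S2| = 3.2143.
|S1∩S3| = 0.
|S2∩S3|: x∈[11,12], y∈[4,6] → 1·2 = 2.
|S1∩S2∩S3| = 0.
|S1 ∪ S2 ∪ S3| = 109 − 5.2143 + 0 = 103.79.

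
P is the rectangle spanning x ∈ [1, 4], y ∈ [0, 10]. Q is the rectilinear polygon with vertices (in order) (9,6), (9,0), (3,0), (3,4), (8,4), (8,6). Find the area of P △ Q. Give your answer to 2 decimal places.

48.00

|P| = 30, |Q| = 26, |P∩Q| = 4.
|P △ Q| = |P| + |Q| − 2·|P∩Q| = 30 + 26 − 8 = 48.00.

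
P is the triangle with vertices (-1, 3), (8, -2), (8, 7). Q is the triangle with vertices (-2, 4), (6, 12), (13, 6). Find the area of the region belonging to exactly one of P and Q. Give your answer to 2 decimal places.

83.57

|P| = 40.5, |Q| = 52, |P∩Q| = 4.4643.
|P △ Q| = |P| + |Q| − 2·|P∩Q| = 40.5 + 52 − 8.9286 = 83.57.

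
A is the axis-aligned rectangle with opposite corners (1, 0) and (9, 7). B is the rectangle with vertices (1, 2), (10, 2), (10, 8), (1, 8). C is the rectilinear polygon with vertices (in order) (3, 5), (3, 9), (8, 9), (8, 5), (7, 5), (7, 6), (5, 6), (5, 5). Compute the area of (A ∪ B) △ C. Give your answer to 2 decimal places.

62.00

|A ∪ B| = 70.
|(A ∪ B) ∩ C| = 13.
|(A ∪ B) △ C| = 70 + 18 − 26 = 62.00.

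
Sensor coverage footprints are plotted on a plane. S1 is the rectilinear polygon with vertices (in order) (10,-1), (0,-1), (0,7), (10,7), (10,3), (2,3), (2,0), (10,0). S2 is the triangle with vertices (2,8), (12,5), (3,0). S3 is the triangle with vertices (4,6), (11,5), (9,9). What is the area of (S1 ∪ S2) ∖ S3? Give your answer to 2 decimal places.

59.89

|S1 ∪ S2| = 67.9778.
|(S1 ∪ S2) ∩ S3| = 8.0902.
|(S1 ∪ S2) ∖ S3| = 67.9778 − 8.0902 = 59.89.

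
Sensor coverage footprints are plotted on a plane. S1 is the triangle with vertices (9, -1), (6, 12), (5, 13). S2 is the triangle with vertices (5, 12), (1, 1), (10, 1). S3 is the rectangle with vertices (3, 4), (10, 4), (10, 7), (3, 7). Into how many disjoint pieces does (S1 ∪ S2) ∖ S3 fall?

(S1 ∪ S2) ∖ S3 splits into 2 disjoint pieces (area 24.5644, area 12.577).

2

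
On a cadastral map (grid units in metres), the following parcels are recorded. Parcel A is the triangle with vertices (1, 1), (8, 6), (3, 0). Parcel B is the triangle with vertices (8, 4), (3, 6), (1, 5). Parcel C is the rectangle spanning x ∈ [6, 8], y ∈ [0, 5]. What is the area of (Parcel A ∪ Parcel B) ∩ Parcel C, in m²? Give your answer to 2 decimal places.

0.95

The region (Parcel A ∪ Parcel B) ∩ Parcel C is the polygon with vertices (6.205,4.718), (6.6,5), (7.167,5), (6.75,4.5), (8,4), (6.511,4.213), (6,3.6), (6,4.8).
By the shoelace formula its area is 0.95.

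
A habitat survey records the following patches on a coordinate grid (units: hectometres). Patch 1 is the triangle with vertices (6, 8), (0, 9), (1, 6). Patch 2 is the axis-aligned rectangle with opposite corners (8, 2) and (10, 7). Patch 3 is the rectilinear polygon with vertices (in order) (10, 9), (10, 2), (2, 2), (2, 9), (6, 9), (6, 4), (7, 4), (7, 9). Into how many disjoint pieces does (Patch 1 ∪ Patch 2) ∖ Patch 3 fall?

1

(Patch 1 ∪ Patch 2) ∖ Patch 3 is a single connected region.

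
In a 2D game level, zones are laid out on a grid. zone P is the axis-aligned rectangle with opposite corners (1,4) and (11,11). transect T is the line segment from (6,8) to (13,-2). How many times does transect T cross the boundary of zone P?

1

The segment meets the boundary at (8.8,4).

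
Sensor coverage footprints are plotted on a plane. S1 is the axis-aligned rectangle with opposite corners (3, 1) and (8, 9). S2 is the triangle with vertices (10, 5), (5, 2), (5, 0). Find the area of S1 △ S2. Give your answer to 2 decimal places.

37.60

|S1| = 40, |S2| = 5, |S1∩S2| = 3.7.
|S1 △ S2| = |S1| + |S2| − 2·|S1∩S2| = 40 + 5 − 7.4 = 37.60.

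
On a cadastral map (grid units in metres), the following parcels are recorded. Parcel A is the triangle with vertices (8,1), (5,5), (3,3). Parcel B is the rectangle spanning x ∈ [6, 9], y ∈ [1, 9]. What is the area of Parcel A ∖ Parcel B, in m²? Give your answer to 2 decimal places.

5.13

|Parcel A| = 7, |Parcel A∩Parcel B| = 1.8667.
|Parcel A ∖ Parcel B| = |Parcel A| − |Parcel A∩Parcel B| = 7 − 1.8667 = 5.13.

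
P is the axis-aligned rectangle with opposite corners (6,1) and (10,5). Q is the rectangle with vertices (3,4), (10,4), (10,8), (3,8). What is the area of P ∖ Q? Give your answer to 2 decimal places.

12.00

|P∩Q|: x∈[6,10], y∈[4,5] → 4·1 = 4.
|P| = 16.
|P ∖ Q| = |P| − |P∩Q| = 16 − 4 = 12.00.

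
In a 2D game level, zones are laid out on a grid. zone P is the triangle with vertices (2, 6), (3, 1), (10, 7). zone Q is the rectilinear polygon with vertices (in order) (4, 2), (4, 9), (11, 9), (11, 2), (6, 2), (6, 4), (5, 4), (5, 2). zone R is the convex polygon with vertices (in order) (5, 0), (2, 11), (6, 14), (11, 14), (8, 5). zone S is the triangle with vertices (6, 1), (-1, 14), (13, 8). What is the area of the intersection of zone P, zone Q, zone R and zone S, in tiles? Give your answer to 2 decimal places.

9.87

The intersection is the polygon with vertices (8.609,6.826), (8.133,5.4), (6,3.571), (6,4), (5,4), (5,2.857), (4,4.714), (4,6.25).
By the shoelace formula its area is 9.87.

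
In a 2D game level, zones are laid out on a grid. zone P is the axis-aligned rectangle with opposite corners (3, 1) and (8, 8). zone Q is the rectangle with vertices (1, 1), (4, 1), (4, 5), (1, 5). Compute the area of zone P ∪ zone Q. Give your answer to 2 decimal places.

By inclusion–exclusion:
Individual areas: |zone P| = 35, |zone Q| = 12.
|zone P∩zone Q|: x∈[3,4], y∈[1,5] → 1·4 = 4.
|zone P ∪ zone Q| = 47 − 4 = 43.00.

43.00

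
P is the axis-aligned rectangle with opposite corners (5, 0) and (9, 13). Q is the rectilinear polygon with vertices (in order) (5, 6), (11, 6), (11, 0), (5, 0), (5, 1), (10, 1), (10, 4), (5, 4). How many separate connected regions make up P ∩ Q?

2

P ∩ Q splits into 2 disjoint pieces (area 4, area 8).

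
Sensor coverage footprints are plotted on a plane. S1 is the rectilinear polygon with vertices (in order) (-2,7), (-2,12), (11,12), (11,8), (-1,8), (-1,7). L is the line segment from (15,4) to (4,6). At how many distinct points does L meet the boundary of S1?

The segment lies entirely outside S1 and never meets its boundary.

0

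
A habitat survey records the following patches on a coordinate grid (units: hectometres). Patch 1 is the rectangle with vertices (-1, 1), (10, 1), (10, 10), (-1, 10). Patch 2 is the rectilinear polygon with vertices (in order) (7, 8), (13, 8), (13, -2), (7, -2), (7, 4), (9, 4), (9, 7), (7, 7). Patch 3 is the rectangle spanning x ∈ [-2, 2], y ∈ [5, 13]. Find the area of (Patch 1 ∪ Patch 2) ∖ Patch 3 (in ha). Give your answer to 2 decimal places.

123.00

|Patch 1 ∪ Patch 2| = 138.
|(Patch 1 ∪ Patch 2) ∩ Patch 3| = 15.
|(Patch 1 ∪ Patch 2) ∖ Patch 3| = 138 − 15 = 123.00.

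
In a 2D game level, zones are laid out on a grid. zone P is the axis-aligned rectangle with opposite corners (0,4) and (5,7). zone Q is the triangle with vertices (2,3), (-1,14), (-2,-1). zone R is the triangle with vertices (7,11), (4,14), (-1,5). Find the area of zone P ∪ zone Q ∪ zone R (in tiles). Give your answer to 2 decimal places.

58.11

By inclusion–exclusion:
Individual areas: |zone P| = 15, |zone Q| = 28, |zone R| = 21.
|zone P∩zone Q| = 3.9545.
|zone P∩zone R| = 1.0306.
|zone Q∩zone R| = 1.7613.
|zone P∩zone Q∩zone R| = 0.8519.
|zone P ∪ zone Q ∪ zone R| = 64 − 6.7464 + 0.8519 = 58.11.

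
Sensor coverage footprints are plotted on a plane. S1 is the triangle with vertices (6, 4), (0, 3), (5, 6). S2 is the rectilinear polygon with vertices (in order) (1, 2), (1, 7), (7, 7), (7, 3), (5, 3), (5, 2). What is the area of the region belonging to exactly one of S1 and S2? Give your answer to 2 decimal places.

21.93

|S1| = 6.5, |S2| = 28, |S1∩S2| = 6.2833.
|S1 △ S2| = |S1| + |S2| − 2·|S1∩S2| = 6.5 + 28 − 12.5667 = 21.93.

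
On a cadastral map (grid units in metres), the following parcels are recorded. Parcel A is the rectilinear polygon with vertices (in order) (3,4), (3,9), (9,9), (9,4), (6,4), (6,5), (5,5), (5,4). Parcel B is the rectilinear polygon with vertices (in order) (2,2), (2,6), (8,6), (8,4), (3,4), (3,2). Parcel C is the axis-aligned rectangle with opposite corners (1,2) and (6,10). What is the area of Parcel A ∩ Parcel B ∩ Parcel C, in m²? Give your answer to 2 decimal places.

5.00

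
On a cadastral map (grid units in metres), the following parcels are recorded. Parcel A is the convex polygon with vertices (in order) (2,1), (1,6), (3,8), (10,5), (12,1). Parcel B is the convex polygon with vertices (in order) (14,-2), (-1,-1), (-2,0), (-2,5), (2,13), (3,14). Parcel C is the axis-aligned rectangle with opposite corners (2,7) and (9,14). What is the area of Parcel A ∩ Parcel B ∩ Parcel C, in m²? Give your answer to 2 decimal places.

The intersection is the polygon with vertices (3,8), (5.333,7), (2,7).
By the shoelace formula its area is 1.67.

1.67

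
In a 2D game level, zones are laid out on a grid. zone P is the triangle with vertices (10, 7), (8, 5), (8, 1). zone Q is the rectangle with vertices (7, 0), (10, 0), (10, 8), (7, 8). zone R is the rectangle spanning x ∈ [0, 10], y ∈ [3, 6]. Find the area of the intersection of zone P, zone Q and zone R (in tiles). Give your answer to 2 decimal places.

The intersection is the polygon with vertices (8,5), (9,6), (9.667,6), (8.667,3), (8,3).
By the shoelace formula its area is 3.00.

3.00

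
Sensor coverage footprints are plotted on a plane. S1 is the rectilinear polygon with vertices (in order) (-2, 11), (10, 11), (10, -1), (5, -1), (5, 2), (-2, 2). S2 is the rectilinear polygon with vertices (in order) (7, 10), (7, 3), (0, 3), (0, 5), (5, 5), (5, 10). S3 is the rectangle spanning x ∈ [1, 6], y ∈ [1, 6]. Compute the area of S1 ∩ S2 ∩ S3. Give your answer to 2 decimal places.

The intersection is the polygon with vertices (1,3), (1,5), (5,5), (5,6), (6,6), (6,3).
By the shoelace formula its area is 11.00.

11.00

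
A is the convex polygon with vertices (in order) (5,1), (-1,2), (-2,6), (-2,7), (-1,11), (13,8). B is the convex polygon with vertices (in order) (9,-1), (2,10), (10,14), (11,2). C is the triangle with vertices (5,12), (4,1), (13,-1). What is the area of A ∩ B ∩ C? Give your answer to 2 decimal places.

The intersection is the polygon with vertices (6.752,2.533), (4.466,6.125), (4.796,9.758), (6.62,9.367), (9.4,4.85).
By the shoelace formula its area is 20.15.

20.15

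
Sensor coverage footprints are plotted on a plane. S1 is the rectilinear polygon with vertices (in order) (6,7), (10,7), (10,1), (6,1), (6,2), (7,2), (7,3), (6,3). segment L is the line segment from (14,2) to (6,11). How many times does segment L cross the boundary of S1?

The segment meets the boundary at (9.556,7), (10,6.5).

2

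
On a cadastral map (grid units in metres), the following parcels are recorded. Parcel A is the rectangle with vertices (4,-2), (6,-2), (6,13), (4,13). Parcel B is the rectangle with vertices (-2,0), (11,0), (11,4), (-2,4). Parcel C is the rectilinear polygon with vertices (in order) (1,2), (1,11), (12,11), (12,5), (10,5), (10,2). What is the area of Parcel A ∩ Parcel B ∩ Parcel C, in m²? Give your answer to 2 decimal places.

The intersection is the polygon with vertices (4,4), (6,4), (6,2), (4,2).
By the shoelace formula its area is 4.00.

4.00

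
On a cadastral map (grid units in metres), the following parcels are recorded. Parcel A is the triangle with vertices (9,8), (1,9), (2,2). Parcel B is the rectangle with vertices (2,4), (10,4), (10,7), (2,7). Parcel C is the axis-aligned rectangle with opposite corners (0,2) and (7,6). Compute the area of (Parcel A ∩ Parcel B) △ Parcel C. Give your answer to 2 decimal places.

|Parcel A ∩ Parcel B| = 12.25.
|(Parcel A ∩ Parcel B) ∩ Parcel C| = 7.
|(Parcel A ∩ Parcel B) △ Parcel C| = 12.25 + 28 − 14 = 26.25.

26.25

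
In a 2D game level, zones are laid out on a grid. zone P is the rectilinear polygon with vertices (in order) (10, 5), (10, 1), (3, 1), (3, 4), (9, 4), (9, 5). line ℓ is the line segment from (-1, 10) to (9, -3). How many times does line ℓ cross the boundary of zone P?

The segment meets the boundary at (5.923,1), (3.615,4).

2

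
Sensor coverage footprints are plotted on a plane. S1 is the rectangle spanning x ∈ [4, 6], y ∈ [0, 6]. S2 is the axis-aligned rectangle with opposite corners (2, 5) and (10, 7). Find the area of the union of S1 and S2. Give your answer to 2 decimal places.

26.00

By inclusion–exclusion:
Individual areas: |S1| = 12, |S2| = 16.
|S1∩S2|: x∈[4,6], y∈[5,6] → 2·1 = 2.
|S1 ∪ S2| = 28 − 2 = 26.00.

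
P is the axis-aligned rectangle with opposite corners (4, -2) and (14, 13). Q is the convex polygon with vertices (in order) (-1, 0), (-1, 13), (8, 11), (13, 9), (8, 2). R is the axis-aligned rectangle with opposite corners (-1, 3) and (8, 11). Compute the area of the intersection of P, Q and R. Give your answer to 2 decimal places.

32.00

The intersection is the polygon with vertices (4,11), (8,11), (8,3), (4,3).
By the shoelace formula its area is 32.00.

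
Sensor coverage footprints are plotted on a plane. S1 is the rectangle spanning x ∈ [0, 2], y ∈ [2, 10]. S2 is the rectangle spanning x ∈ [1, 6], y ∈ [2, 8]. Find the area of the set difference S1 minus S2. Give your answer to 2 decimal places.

|S1∩S2|: x∈[1,2], y∈[2,8] → 1·6 = 6.
|S1| = 16.
|S1 ∖ S2| = |S1| − |S1∩S2| = 16 − 6 = 10.00.

10.00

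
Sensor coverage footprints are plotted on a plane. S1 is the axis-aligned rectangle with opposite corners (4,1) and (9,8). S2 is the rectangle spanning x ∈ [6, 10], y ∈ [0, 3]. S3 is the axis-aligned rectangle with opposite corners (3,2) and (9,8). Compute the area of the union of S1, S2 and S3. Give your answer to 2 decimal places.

47.00

By inclusion–exclusion:
Individual areas: |S1| = 35, |S2| = 12, |S3| = 36.
|S1∩S2|: x∈[6,9], y∈[1,3] → 3·2 = 6.
|S1∩S3|: x∈[4,9], y∈[2,8] → 5·6 = 30.
|S2∩S3|: x∈[6,9], y∈[2,3] → 3·1 = 3.
|S1∩S2∩S3| = 3.
|S1 ∪ S2 ∪ S3| = 83 − 39 + 3 = 47.00.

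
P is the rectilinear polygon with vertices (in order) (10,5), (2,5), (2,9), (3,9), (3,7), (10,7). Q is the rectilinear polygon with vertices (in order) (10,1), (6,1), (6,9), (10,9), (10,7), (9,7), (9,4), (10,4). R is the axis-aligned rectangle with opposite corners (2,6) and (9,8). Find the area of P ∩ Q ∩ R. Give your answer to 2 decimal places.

3.00

The intersection is the polygon with vertices (6,7), (9,7), (9,6), (6,6).
By the shoelace formula its area is 3.00.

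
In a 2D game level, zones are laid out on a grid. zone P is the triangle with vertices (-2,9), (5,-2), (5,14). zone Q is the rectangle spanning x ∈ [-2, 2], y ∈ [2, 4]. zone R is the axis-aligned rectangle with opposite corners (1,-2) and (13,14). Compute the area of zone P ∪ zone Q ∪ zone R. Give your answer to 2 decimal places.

208.29

By inclusion–exclusion:
Individual areas: |zone P| = 56, |zone Q| = 8, |zone R| = 192.
|zone P∩zone Q| = 0.526.
|zone P∩zone R| = 45.7143.
|zone Q∩zone R|: x∈[1,2], y∈[2,4] → 1·2 = 2.
|zone P∩zone Q∩zone R| = 0.526.
|zone P ∪ zone Q ∪ zone R| = 256 − 48.2403 + 0.526 = 208.29.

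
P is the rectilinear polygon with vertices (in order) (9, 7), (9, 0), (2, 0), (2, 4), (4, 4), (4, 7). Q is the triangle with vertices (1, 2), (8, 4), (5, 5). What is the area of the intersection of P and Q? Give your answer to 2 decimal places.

6.23

The intersection is the polygon with vertices (2,2.75), (3.667,4), (4,4), (4,4.25), (5,5), (8,4), (2,2.286).
By the shoelace formula its area is 6.23.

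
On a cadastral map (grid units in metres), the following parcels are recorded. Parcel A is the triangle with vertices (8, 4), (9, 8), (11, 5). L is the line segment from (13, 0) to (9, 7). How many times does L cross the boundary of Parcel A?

1

The segment meets the boundary at (10.28,4.76).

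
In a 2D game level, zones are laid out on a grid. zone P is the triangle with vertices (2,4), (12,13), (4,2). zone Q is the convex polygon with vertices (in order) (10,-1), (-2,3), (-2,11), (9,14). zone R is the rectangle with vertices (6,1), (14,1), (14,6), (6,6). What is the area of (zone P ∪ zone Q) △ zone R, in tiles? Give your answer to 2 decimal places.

136.77

|zone P ∪ zone Q| = 133.766.
|(zone P ∪ zone Q) ∩ zone R| = 18.5.
|(zone P ∪ zone Q) △ zone R| = 133.766 + 40 − 37 = 136.77.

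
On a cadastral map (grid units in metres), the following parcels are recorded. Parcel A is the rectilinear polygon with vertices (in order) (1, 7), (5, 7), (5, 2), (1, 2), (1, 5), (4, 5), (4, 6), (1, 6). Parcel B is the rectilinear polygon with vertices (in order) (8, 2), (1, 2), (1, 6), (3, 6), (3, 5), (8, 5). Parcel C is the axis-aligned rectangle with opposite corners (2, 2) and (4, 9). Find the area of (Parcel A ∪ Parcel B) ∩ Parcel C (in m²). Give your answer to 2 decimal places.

|Parcel A ∪ Parcel B| = 28.
|(Parcel A ∪ Parcel B) ∩ Parcel C| = 9.00.

9.00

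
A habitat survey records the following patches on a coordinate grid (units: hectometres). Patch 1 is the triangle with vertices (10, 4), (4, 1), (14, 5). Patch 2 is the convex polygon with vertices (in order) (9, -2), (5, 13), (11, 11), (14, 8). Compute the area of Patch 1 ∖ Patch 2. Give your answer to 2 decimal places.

0.94

|Patch 1| = 3, |Patch 1∩Patch 2| = 2.0557.
|Patch 1 ∖ Patch 2| = |Patch 1| − |Patch 1∩Patch 2| = 3 − 2.0557 = 0.94.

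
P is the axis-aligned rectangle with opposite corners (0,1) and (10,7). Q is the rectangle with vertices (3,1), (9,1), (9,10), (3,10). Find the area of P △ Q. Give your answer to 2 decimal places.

|P∩Q|: x∈[3,9], y∈[1,7] → 6·6 = 36.
|P △ Q| = |P| + |Q| − 2·|P∩Q| = 60 + 54 − 72 = 42.00.

42.00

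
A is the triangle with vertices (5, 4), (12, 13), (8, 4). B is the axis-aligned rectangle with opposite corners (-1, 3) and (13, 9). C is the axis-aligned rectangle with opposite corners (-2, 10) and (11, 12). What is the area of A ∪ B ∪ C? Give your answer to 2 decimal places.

By inclusion–exclusion:
Individual areas: |A| = 13.5, |B| = 84, |C| = 26.
|A∩B| = 10.8333.
|A∩C| = 1.0179.
|B∩C| = 0 (no overlap).
|A∩B∩C| = 0.
|A ∪ B ∪ C| = 123.5 − 11.8512 + 0 = 111.65.

111.65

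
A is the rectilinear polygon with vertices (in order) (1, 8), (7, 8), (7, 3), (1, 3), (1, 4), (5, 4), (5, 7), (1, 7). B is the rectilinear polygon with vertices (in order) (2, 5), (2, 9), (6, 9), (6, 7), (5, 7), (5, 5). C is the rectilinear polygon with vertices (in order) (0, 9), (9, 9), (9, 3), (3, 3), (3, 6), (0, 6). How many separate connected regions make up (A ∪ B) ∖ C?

2

(A ∪ B) ∖ C splits into 2 disjoint pieces (area 2, area 1).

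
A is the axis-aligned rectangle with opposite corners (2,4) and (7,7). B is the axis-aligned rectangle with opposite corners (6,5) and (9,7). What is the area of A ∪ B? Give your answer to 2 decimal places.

19.00

By inclusion–exclusion:
Individual areas: |A| = 15, |B| = 6.
|A∩B|: x∈[6,7], y∈[5,7] → 1·2 = 2.
|A ∪ B| = 21 − 2 = 19.00.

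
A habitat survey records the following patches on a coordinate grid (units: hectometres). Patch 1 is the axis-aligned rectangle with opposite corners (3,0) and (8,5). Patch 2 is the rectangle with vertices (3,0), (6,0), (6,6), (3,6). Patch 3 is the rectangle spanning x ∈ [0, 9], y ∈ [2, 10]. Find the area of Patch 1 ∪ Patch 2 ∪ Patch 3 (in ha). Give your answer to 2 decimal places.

By inclusion–exclusion:
Individual areas: |Patch 1| = 25, |Patch 2| = 18, |Patch 3| = 72.
|Patch 1∩Patch 2|: x∈[3,6], y∈[0,5] → 3·5 = 15.
|Patch 1∩Patch 3|: x∈[3,8], y∈[2,5] → 5·3 = 15.
|Patch 2∩Patch 3|: x∈[3,6], y∈[2,6] → 3·4 = 12.
|Patch 1∩Patch 2∩Patch 3| = 9.
|Patch 1 ∪ Patch 2 ∪ Patch 3| = 115 − 42 + 9 = 82.00.

82.00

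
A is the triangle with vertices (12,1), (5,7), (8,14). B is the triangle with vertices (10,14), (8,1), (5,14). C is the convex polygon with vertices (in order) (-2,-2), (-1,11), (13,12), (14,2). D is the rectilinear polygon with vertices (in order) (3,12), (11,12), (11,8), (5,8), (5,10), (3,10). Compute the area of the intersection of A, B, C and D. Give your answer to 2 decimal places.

9.85

The intersection is the polygon with vertices (6.958,11.568), (8.71,11.694), (9.333,9.667), (9.077,8), (6.385,8), (6.05,9.45).
By the shoelace formula its area is 9.85.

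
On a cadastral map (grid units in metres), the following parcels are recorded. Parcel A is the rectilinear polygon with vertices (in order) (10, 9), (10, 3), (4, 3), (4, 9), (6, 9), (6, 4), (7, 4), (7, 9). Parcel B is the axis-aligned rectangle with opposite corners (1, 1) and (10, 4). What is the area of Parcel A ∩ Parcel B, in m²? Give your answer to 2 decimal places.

The intersection is the polygon with vertices (10,3), (4,3), (4,4), (6,4), (7,4), (10,4).
By the shoelace formula its area is 6.00.

6.00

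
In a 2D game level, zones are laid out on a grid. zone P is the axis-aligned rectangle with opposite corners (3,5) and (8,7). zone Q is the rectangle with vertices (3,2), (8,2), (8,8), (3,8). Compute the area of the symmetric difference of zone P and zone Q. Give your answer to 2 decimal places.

|zone P∩zone Q|: x∈[3,8], y∈[5,7] → 5·2 = 10.
|zone P △ zone Q| = |zone P| + |zone Q| − 2·|zone P∩zone Q| = 10 + 30 − 20 = 20.00.

20.00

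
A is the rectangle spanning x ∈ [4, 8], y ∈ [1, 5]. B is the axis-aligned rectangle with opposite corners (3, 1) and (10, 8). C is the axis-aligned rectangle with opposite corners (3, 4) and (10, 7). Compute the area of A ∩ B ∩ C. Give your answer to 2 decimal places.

The intersection is the polygon with vertices (8,5), (8,4), (4,4), (4,5).
By the shoelace formula its area is 4.00.

4.00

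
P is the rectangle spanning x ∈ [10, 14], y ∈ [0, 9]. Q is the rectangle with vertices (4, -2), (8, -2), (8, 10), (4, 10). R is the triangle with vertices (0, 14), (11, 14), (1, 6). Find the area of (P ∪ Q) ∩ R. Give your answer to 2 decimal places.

The region (P ∪ Q) ∩ R is the polygon with vertices (4,10), (6,10), (4,8.4).
By the shoelace formula its area is 1.60.

1.60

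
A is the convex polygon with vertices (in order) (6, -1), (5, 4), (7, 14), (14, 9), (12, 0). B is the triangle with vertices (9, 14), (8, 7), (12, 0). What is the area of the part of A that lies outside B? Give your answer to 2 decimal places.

|A| = 91, |A∩B| = 17.1095.
|A ∖ B| = |A| − |A∩B| = 91 − 17.1095 = 73.89.

73.89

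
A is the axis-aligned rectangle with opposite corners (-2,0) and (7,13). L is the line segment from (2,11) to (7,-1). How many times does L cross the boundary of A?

1

The segment meets the boundary at (6.583,0).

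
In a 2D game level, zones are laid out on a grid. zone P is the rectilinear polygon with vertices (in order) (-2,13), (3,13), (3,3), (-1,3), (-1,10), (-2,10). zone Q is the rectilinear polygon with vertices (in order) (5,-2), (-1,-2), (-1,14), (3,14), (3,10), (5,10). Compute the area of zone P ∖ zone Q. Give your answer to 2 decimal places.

|zone P| = 43, |zone P∩zone Q| = 40.
|zone P ∖ zone Q| = |zone P| − |zone P∩zone Q| = 43 − 40 = 3.00.

3.00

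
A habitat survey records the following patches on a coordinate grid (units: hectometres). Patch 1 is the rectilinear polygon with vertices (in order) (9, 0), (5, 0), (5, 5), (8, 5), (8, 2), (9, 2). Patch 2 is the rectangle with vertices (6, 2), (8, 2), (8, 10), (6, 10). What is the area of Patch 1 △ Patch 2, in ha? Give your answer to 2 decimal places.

|Patch 1| = 17, |Patch 2| = 16, |Patch 1∩Patch 2| = 6.
|Patch 1 △ Patch 2| = |Patch 1| + |Patch 2| − 2·|Patch 1∩Patch 2| = 17 + 16 − 12 = 21.00.

21.00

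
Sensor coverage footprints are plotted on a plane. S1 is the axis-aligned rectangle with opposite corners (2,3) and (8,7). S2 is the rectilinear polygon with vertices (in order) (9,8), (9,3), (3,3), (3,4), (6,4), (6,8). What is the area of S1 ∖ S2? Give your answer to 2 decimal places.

13.00

|S1| = 24, |S1∩S2| = 11.
|S1 ∖ S2| = |S1| − |S1∩S2| = 24 − 11 = 13.00.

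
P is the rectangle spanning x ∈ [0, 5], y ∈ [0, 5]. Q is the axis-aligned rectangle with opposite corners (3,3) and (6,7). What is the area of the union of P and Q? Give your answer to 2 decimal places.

By inclusion–exclusion:
Individual areas: |P| = 25, |Q| = 12.
|P∩Q|: x∈[3,5], y∈[3,5] → 2·2 = 4.
|P ∪ Q| = 37 − 4 = 33.00.

33.00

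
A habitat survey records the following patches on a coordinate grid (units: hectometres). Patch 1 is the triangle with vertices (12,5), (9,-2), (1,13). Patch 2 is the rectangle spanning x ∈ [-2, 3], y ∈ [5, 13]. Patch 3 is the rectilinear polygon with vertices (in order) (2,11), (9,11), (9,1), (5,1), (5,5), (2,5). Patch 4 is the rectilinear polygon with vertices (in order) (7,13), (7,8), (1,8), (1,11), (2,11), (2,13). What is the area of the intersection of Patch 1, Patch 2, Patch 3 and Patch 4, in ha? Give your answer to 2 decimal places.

The intersection is the polygon with vertices (2.067,11), (3,11), (3,9.25).
By the shoelace formula its area is 0.82.

0.82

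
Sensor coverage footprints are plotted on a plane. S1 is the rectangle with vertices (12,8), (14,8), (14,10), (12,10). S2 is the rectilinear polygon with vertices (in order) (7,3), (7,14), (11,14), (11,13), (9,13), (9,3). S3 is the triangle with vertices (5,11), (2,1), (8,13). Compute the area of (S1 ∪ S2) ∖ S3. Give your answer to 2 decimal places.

27.33

|S1 ∪ S2| = 28.
|(S1 ∪ S2) ∩ S3| = 0.6667.
|(S1 ∪ S2) ∖ S3| = 28 − 0.6667 = 27.33.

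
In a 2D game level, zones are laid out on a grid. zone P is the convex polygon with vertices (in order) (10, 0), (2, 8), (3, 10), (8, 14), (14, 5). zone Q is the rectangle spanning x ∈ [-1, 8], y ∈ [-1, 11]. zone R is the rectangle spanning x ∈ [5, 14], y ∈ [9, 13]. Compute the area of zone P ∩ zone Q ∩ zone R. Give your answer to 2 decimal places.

The intersection is the polygon with vertices (8,11), (8,9), (5,9), (5,11).
By the shoelace formula its area is 6.00.

6.00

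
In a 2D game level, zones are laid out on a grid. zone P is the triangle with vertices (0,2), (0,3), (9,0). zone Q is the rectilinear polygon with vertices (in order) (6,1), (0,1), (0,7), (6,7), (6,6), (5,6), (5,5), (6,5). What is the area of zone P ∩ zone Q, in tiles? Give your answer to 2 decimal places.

3.75

The intersection is the polygon with vertices (0,3), (6,1), (4.5,1), (0,2).
By the shoelace formula its area is 3.75.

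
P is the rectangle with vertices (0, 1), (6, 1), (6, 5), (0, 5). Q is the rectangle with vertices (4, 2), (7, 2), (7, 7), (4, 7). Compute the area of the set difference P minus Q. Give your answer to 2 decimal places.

18.00

|P∩Q|: x∈[4,6], y∈[2,5] → 2·3 = 6.
|P| = 24.
|P ∖ Q| = |P| − |P∩Q| = 24 − 6 = 18.00.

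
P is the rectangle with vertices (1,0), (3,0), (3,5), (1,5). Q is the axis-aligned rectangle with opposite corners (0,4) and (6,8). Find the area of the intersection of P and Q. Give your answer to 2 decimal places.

|P∩Q|: x∈[1,3], y∈[4,5] → 2·1 = 2.

2.00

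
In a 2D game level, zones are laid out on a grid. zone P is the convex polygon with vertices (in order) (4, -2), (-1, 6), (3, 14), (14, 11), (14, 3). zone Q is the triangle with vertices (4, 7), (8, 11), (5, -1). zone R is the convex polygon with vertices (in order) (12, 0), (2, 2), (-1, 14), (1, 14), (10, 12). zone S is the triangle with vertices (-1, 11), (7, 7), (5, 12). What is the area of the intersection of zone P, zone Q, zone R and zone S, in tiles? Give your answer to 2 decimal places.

The intersection is the polygon with vertices (6.143,9.143), (7,7), (5,8).
By the shoelace formula its area is 1.71.

1.71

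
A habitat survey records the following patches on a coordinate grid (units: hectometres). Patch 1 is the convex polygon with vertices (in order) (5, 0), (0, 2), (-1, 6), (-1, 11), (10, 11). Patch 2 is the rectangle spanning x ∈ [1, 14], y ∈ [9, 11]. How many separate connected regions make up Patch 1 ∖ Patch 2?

1

Patch 1 ∖ Patch 2 is a single connected region.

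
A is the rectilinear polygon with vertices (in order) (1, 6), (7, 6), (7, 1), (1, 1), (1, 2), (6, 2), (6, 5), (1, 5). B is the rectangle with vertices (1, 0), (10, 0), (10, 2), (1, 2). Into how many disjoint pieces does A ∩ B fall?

A ∩ B is a single connected region.

1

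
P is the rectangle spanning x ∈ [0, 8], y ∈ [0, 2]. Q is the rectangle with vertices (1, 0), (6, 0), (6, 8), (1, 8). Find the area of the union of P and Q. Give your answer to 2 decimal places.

By inclusion–exclusion:
Individual areas: |P| = 16, |Q| = 40.
|P∩Q|: x∈[1,6], y∈[0,2] → 5·2 = 10.
|P ∪ Q| = 56 − 10 = 46.00.

46.00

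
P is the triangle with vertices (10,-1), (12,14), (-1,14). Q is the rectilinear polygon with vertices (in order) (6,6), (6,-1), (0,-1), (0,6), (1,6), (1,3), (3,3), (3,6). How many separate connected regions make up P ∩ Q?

P ∩ Q is a single connected region.

1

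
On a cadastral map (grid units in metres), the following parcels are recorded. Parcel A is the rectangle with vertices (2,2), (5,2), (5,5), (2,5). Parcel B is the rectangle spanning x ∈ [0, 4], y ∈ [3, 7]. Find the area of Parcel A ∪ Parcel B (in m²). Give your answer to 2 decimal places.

21.00

By inclusion–exclusion:
Individual areas: |Parcel A| = 9, |Parcel B| = 16.
|Parcel A∩Parcel B|: x∈[2,4], y∈[3,5] → 2·2 = 4.
|Parcel A ∪ Parcel B| = 25 − 4 = 21.00.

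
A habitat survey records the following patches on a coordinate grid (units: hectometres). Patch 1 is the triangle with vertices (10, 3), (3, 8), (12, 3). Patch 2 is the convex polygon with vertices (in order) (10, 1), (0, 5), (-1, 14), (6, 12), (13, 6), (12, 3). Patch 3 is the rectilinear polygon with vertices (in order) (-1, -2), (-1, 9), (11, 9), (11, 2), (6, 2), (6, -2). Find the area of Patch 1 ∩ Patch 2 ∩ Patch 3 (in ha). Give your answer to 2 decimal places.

The intersection is the polygon with vertices (11,3.556), (11,3), (10,3), (3,8).
By the shoelace formula its area is 4.72.

4.72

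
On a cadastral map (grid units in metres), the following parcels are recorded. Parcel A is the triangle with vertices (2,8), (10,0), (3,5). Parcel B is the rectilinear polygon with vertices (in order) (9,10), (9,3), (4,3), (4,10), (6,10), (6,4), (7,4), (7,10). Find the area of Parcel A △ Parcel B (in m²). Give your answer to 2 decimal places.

30.31

|Parcel A| = 8, |Parcel B| = 29, |Parcel A∩Parcel B| = 3.3429.
|Parcel A △ Parcel B| = |Parcel A| + |Parcel B| − 2·|Parcel A∩Parcel B| = 8 + 29 − 6.6857 = 30.31.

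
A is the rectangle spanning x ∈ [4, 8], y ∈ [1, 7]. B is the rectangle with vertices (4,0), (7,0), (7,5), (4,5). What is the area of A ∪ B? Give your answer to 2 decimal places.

By inclusion–exclusion:
Individual areas: |A| = 24, |B| = 15.
|A∩B|: x∈[4,7], y∈[1,5] → 3·4 = 12.
|A ∪ B| = 39 − 12 = 27.00.

27.00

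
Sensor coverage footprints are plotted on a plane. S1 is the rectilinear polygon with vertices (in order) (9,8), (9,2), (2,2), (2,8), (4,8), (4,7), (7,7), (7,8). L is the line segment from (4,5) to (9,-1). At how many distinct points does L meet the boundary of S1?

The segment meets the boundary at (6.5,2).

1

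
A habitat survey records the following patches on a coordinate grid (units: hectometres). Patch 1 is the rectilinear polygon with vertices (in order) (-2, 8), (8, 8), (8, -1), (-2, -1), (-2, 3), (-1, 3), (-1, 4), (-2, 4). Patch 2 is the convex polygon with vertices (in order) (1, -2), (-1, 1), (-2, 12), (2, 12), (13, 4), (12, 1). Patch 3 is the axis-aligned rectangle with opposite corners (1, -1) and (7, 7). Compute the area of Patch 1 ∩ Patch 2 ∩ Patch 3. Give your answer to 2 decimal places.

The intersection is the polygon with vertices (4.667,-1), (1,-1), (1,7), (7,7), (7,-0.364).
By the shoelace formula its area is 47.26.

47.26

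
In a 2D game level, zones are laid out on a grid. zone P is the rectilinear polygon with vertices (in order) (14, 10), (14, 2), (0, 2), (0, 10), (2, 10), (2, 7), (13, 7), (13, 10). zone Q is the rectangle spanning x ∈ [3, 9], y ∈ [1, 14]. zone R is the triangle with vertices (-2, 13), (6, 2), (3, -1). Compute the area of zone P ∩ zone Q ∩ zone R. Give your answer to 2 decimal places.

The intersection is the polygon with vertices (3,6.125), (6,2), (3,2).
By the shoelace formula its area is 6.19.

6.19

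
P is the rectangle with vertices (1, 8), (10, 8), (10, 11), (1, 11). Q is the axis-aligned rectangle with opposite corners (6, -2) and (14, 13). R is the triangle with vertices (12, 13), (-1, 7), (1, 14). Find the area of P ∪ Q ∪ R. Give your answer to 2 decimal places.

By inclusion–exclusion:
Individual areas: |P| = 27, |Q| = 120, |R| = 39.5.
|P∩Q|: x∈[6,10], y∈[8,11] → 4·3 = 12.
|P∩R| = 10.25.
|Q∩R| = 8.3077.
|P∩Q∩R| = 0.641.
|P ∪ Q ∪ R| = 186.5 − 30.5577 + 0.641 = 156.58.

156.58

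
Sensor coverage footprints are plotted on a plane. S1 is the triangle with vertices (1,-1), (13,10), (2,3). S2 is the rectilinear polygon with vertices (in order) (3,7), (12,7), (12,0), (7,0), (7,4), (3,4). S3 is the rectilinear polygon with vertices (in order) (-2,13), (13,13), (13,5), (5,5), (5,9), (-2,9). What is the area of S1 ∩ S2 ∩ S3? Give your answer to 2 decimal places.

3.84

The intersection is the polygon with vertices (8.286,7), (9.727,7), (7.545,5), (5.143,5).
By the shoelace formula its area is 3.84.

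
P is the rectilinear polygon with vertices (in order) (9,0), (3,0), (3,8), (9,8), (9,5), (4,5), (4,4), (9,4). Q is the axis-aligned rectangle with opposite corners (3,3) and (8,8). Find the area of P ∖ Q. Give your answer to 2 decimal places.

|P| = 43, |P∩Q| = 21.
|P ∖ Q| = |P| − |P∩Q| = 43 − 21 = 22.00.

22.00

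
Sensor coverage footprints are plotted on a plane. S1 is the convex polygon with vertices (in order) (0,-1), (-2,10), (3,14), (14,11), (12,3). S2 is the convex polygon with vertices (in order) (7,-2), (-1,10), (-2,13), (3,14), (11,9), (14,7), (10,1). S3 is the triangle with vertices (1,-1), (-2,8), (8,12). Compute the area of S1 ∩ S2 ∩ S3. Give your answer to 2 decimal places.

The intersection is the polygon with vertices (7.547,11.158), (3.383,3.425), (-0.158,8.737), (6.902,11.561).
By the shoelace formula its area is 27.08.

27.08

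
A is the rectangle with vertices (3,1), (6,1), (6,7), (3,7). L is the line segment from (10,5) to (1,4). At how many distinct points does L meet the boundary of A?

2

The segment meets the boundary at (6,4.556), (3,4.222).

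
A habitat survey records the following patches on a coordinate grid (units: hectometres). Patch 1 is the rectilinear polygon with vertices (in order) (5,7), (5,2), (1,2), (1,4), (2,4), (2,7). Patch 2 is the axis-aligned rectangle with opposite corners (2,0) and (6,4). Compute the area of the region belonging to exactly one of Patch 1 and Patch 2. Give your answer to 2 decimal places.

21.00

|Patch 1| = 17, |Patch 2| = 16, |Patch 1∩Patch 2| = 6.
|Patch 1 △ Patch 2| = |Patch 1| + |Patch 2| − 2·|Patch 1∩Patch 2| = 17 + 16 − 12 = 21.00.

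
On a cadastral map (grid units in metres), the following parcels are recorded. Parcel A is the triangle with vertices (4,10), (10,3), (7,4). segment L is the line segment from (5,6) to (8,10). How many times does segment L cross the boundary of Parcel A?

The segment meets the boundary at (6.133,7.511), (5.6,6.8).

2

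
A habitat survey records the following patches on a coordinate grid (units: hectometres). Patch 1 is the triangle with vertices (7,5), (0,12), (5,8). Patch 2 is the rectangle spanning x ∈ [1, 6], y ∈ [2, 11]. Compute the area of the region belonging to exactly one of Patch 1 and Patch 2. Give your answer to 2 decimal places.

42.25

|Patch 1| = 3.5, |Patch 2| = 45, |Patch 1∩Patch 2| = 3.125.
|Patch 1 △ Patch 2| = |Patch 1| + |Patch 2| − 2·|Patch 1∩Patch 2| = 3.5 + 45 − 6.25 = 42.25.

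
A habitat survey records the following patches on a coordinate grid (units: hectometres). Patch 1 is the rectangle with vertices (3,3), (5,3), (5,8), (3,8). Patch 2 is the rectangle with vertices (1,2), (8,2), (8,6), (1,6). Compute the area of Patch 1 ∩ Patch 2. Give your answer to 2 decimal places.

|Patch 1∩Patch 2|: x∈[3,5], y∈[3,6] → 2·3 = 6.

6.00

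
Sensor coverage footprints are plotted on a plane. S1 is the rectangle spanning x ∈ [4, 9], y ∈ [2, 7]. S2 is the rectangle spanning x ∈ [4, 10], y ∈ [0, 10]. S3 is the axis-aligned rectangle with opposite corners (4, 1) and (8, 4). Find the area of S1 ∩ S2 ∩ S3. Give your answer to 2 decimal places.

8.00

The intersection is the polygon with vertices (4,2), (4,4), (8,4), (8,2).
By the shoelace formula its area is 8.00.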